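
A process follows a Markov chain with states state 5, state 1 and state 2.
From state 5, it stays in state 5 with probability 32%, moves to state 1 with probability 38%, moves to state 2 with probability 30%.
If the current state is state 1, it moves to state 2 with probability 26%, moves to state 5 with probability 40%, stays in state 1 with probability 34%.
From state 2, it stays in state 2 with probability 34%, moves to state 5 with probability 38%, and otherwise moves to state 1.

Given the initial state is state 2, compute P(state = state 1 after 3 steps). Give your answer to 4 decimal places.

0.3364

Propagate the distribution vector 3 steps from state 2.
After 0 steps: (0.0000, 0.0000, 1.0000)
After 1 step: (0.3800, 0.2800, 0.3400)
After 2 steps: (0.3628, 0.3348, 0.3024)
After 3 steps: (0.3649, 0.3364, 0.2987)
P(in state 1 after 3 steps) = 0.3364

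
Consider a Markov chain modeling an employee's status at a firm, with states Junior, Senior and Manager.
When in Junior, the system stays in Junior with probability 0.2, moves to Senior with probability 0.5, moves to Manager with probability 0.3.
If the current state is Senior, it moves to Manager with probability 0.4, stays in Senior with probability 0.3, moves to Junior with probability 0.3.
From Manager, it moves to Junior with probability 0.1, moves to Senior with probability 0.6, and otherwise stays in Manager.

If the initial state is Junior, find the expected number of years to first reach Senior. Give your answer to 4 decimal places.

1.8868

Let t(s) be the expected number of years to first reach Senior from state s, with t(Senior) = 0. Conditioning on the first year:
t(Junior) = 1 + 0.2·t(Junior) + 0.3·t(Manager)
t(Manager) = 1 + 0.1·t(Junior) + 0.3·t(Manager)
Solving: t(Junior) = 1.8868, t(Manager) = 1.6981.
Expected years from Junior to Senior: 1.8868.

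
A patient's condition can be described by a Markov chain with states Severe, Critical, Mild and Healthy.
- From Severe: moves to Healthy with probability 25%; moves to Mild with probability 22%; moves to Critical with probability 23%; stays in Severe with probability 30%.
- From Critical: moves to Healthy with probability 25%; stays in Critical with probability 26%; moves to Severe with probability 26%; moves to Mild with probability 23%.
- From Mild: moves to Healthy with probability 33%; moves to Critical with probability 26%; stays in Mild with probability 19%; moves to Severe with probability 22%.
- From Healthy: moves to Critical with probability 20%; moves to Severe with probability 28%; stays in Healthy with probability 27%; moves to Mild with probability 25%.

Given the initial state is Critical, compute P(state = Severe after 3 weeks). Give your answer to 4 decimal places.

0.2672

Propagate the distribution vector 3 weeks from Critical.
After 0 weeks: (0.0000, 1.0000, 0.0000, 0.0000)
After 1 week: (0.2600, 0.2600, 0.2300, 0.2500)
After 2 weeks: (0.2662, 0.2372, 0.2232, 0.2734)
After 3 weeks: (0.2672, 0.2356, 0.2239, 0.2733)
P(in Severe after 3 weeks) = 0.2672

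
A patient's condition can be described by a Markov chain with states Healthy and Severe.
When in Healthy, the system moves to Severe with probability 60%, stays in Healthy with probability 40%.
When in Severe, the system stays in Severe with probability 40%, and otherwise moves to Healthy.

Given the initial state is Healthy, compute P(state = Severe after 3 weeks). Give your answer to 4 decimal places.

Propagate the distribution vector 3 weeks from Healthy.
After 0 weeks: (1.0000, 0.0000)
After 1 week: (0.4000, 0.6000)
After 2 weeks: (0.5200, 0.4800)
After 3 weeks: (0.4960, 0.5040)
P(in Severe after 3 weeks) = 0.5040

0.5040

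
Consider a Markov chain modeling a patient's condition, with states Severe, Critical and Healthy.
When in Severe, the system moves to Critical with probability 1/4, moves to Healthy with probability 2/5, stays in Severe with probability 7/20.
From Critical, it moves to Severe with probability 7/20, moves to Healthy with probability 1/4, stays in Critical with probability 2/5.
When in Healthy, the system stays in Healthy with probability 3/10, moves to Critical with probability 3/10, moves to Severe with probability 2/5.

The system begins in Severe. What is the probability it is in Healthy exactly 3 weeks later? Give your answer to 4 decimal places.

0.3216

Propagate the distribution vector 3 weeks from Severe.
After 0 weeks: (1.0000, 0.0000, 0.0000)
After 1 week: (0.3500, 0.2500, 0.4000)
After 2 weeks: (0.3700, 0.3075, 0.3225)
After 3 weeks: (0.3661, 0.3123, 0.3216)
P(in Healthy after 3 weeks) = 0.3216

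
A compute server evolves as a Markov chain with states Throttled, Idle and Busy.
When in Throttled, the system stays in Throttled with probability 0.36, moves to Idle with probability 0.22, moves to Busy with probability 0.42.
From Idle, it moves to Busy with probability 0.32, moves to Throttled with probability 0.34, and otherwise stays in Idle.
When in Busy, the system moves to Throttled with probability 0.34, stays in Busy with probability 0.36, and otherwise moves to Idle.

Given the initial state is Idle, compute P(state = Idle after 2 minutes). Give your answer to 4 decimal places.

Sum over the intermediate state after 1 minute:
P = P(Idle→Throttled)·P(Throttled→Idle) + P(Idle→Idle)·P(Idle→Idle) + P(Idle→Busy)·P(Busy→Idle)
  = 0.34×0.22 + 0.34×0.34 + 0.32×0.3
  = 0.0748 + 0.1156 + 0.0960 = 0.2864

0.2864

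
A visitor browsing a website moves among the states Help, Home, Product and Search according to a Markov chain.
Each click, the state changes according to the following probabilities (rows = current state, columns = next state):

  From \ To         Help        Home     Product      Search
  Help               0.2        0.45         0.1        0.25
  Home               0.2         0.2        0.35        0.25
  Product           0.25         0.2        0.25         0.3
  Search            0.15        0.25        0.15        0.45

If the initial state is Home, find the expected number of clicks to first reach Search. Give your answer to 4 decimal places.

3.7953

Let t(s) be the expected number of clicks to first reach Search from state s, with t(Search) = 0. Conditioning on the first click:
t(Help) = 1 + 0.2·t(Help) + 0.45·t(Home) + 0.1·t(Product)
t(Home) = 1 + 0.2·t(Help) + 0.2·t(Home) + 0.35·t(Product)
t(Product) = 1 + 0.25·t(Help) + 0.2·t(Home) + 0.25·t(Product)
Solving: t(Help) = 3.8380, t(Home) = 3.7953, t(Product) = 3.6247.
Expected clicks from Home to Search: 3.7953.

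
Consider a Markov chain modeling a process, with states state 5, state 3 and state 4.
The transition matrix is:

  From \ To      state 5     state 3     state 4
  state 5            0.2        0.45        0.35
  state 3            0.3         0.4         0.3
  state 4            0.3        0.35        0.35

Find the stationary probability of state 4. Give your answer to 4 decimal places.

0.3301

Let the stationary distribution be π with π = πP and π_1 + π_2 + π_3 = 1.
π_1 = 0.2·π_1 + 0.3·π_2 + 0.3·π_3
π_2 = 0.45·π_1 + 0.4·π_2 + 0.35·π_3
Solving with the normalization constraint gives π = (0.2727, 0.3971, 0.3301).
So the stationary probability of state 4 is 0.3301.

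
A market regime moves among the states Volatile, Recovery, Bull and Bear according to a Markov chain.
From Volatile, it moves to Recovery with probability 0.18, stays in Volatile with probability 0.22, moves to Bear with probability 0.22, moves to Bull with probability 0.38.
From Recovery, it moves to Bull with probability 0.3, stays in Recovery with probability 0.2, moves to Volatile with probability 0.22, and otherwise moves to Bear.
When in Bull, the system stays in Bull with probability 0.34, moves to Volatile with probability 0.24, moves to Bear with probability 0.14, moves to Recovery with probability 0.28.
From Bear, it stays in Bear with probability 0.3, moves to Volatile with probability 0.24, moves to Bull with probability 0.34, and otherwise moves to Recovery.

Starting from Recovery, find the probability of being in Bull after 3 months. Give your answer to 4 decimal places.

0.3414

Propagate the distribution vector 3 months from Recovery.
After 0 months: (0.0000, 1.0000, 0.0000, 0.0000)
After 1 month: (0.2200, 0.2000, 0.3000, 0.2800)
After 2 months: (0.2316, 0.1972, 0.3408, 0.2304)
After 3 months: (0.2314, 0.2042, 0.3414, 0.2230)
P(in Bull after 3 months) = 0.3414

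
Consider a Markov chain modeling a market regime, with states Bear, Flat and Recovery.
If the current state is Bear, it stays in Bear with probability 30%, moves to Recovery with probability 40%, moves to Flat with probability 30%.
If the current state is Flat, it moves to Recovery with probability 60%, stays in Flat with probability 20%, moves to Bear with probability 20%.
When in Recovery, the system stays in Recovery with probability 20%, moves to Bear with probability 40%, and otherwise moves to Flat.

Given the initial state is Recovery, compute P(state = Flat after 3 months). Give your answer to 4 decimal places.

Propagate the distribution vector 3 months from Recovery.
After 0 months: (0.0000, 0.0000, 1.0000)
After 1 month: (0.4000, 0.4000, 0.2000)
After 2 months: (0.2800, 0.2800, 0.4400)
After 3 months: (0.3160, 0.3160, 0.3680)
P(in Flat after 3 months) = 0.3160

0.3160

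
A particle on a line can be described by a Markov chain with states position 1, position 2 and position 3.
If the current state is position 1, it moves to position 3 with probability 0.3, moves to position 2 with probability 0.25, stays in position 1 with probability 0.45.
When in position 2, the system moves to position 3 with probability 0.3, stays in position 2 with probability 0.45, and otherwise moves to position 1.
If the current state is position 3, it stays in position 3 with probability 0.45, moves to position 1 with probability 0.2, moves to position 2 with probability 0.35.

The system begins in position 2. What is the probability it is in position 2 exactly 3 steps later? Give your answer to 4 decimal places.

0.3585

Propagate the distribution vector 3 steps from position 2.
After 0 steps: (0.0000, 1.0000, 0.0000)
After 1 step: (0.2500, 0.4500, 0.3000)
After 2 steps: (0.2850, 0.3700, 0.3450)
After 3 steps: (0.2898, 0.3585, 0.3518)
P(in position 2 after 3 steps) = 0.3585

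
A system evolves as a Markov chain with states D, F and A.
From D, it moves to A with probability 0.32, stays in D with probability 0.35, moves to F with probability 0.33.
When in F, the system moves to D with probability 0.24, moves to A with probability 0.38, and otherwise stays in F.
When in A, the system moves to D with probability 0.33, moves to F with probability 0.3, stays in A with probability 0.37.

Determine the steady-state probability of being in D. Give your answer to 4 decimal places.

Let the stationary distribution be π with π = πP and π_1 + π_2 + π_3 = 1.
π_1 = 0.35·π_1 + 0.24·π_2 + 0.33·π_3
π_2 = 0.33·π_1 + 0.38·π_2 + 0.3·π_3
Solving with the normalization constraint gives π = (0.3059, 0.3361, 0.3581).
So the stationary probability of D is 0.3059.

0.3059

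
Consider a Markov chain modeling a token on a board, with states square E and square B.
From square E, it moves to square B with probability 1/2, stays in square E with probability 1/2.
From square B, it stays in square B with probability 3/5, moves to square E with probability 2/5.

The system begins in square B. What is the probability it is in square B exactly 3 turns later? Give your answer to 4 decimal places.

0.5560

Propagate the distribution vector 3 turns from square B.
After 0 turns: (0.0000, 1.0000)
After 1 turn: (0.4000, 0.6000)
After 2 turns: (0.4400, 0.5600)
After 3 turns: (0.4440, 0.5560)
P(in square B after 3 turns) = 0.5560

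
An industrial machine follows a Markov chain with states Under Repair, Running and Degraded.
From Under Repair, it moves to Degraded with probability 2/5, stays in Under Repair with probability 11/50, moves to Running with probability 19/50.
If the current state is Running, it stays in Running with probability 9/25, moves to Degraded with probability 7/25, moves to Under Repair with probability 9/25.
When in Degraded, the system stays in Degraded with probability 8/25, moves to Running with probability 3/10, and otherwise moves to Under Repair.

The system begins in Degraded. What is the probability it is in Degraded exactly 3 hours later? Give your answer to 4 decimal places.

0.3311

Propagate the distribution vector 3 hours from Degraded.
After 0 hours: (0.0000, 0.0000, 1.0000)
After 1 hour: (0.3800, 0.3000, 0.3200)
After 2 hours: (0.3132, 0.3484, 0.3384)
After 3 hours: (0.3229, 0.3460, 0.3311)
P(in Degraded after 3 hours) = 0.3311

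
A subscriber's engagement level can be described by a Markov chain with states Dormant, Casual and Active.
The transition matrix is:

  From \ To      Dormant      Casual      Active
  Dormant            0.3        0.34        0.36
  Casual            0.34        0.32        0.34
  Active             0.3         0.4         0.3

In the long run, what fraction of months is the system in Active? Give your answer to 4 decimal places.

Let the stationary distribution be π with π = πP and π_1 + π_2 + π_3 = 1.
π_1 = 0.3·π_1 + 0.34·π_2 + 0.3·π_3
π_2 = 0.34·π_1 + 0.32·π_2 + 0.4·π_3
Solving with the normalization constraint gives π = (0.3141, 0.3529, 0.3330).
So the stationary probability of Active is 0.3330.

0.3330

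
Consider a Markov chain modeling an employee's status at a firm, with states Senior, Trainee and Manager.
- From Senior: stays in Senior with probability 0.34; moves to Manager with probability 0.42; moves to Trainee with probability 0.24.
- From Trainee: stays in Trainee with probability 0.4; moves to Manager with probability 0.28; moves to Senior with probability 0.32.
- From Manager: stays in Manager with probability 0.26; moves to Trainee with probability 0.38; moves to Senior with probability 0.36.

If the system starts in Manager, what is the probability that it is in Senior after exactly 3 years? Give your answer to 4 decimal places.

Propagate the distribution vector 3 years from Manager.
After 0 years: (0.0000, 0.0000, 1.0000)
After 1 year: (0.3600, 0.3800, 0.2600)
After 2 years: (0.3376, 0.3372, 0.3252)
After 3 years: (0.3398, 0.3395, 0.3208)
P(in Senior after 3 years) = 0.3398

0.3398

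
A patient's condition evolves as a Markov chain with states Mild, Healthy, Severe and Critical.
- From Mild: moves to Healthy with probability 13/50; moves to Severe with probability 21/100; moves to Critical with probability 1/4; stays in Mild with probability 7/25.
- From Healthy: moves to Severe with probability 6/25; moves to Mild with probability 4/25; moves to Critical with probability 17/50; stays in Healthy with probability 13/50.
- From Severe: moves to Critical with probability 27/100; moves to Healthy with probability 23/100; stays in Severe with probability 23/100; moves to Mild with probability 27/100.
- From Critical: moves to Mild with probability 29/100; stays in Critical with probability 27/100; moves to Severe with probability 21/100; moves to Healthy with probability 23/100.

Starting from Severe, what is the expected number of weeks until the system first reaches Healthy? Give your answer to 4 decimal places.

4.1957

Let t(s) be the expected number of weeks to first reach Healthy from state s, with t(Healthy) = 0. Conditioning on the first week:
t(Mild) = 1 + 0.28·t(Mild) + 0.21·t(Severe) + 0.25·t(Critical)
t(Severe) = 1 + 0.27·t(Mild) + 0.23·t(Severe) + 0.27·t(Critical)
t(Critical) = 1 + 0.29·t(Mild) + 0.21·t(Severe) + 0.27·t(Critical)
Solving: t(Mild) = 4.0686, t(Severe) = 4.1957, t(Critical) = 4.1931.
Expected weeks from Severe to Healthy: 4.1957.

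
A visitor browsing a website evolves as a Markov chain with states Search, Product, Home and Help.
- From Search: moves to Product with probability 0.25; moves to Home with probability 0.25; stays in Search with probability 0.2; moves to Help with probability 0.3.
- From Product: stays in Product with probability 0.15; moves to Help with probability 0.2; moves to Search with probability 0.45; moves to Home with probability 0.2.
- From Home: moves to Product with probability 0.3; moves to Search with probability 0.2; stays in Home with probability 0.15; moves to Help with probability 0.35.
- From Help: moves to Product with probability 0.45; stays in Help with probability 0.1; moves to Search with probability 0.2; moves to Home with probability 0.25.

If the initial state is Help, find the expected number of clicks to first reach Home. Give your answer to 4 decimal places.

Let t(s) be the expected number of clicks to first reach Home from state s, with t(Home) = 0. Conditioning on the first click:
t(Search) = 1 + 0.2·t(Search) + 0.25·t(Product) + 0.3·t(Help)
t(Product) = 1 + 0.45·t(Search) + 0.15·t(Product) + 0.2·t(Help)
t(Help) = 1 + 0.2·t(Search) + 0.45·t(Product) + 0.1·t(Help)
Solving: t(Search) = 4.2271, t(Product) = 4.4164, t(Help) = 4.2587.
Expected clicks from Help to Home: 4.2587.

4.2587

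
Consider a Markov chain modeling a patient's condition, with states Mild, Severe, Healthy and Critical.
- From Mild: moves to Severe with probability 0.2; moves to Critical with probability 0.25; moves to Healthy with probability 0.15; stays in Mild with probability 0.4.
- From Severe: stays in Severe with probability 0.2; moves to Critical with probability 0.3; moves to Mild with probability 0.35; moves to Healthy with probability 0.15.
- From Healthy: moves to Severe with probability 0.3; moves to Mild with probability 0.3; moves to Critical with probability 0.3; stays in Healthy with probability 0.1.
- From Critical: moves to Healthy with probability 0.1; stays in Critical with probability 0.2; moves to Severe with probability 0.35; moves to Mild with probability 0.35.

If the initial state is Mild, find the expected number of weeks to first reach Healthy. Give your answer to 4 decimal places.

Let t(s) be the expected number of weeks to first reach Healthy from state s, with t(Healthy) = 0. Conditioning on the first week:
t(Mild) = 1 + 0.4·t(Mild) + 0.2·t(Severe) + 0.25·t(Critical)
t(Severe) = 1 + 0.35·t(Mild) + 0.2·t(Severe) + 0.3·t(Critical)
t(Critical) = 1 + 0.35·t(Mild) + 0.35·t(Severe) + 0.2·t(Critical)
Solving: t(Mild) = 7.2711, t(Severe) = 7.2886, t(Critical) = 7.6199.
Expected weeks from Mild to Healthy: 7.2711.

7.2711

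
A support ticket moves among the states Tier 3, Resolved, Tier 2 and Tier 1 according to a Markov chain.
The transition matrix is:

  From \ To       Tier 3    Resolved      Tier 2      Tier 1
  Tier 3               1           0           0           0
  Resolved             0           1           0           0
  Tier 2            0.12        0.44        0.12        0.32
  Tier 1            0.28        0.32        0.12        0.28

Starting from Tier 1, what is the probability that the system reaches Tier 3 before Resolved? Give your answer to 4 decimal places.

Let h(s) be the probability of absorption at Tier 3 starting from transient state s. Then h(Tier 3) = 1 and h(Resolved) = 0. By first-step analysis:
h(Tier 2) = 0.12·1 + 0.44·0 + 0.12·h(Tier 2) + 0.32·h(Tier 1)
h(Tier 1) = 0.28·1 + 0.32·0 + 0.12·h(Tier 2) + 0.28·h(Tier 1)
Solving: h(Tier 2) = 0.2957, h(Tier 1) = 0.4382.
Starting from Tier 1, the probability is 0.4382.

0.4382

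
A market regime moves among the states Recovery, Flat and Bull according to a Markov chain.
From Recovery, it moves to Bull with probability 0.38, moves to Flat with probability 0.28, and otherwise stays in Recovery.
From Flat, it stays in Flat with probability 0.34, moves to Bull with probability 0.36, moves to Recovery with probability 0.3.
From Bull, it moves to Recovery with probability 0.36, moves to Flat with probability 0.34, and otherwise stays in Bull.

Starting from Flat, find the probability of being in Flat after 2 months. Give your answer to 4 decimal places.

0.3220

Sum over the intermediate state after 1 month:
P = P(Flat→Recovery)·P(Recovery→Flat) + P(Flat→Flat)·P(Flat→Flat) + P(Flat→Bull)·P(Bull→Flat)
  = 0.3×0.28 + 0.34×0.34 + 0.36×0.34
  = 0.0840 + 0.1156 + 0.1224 = 0.3220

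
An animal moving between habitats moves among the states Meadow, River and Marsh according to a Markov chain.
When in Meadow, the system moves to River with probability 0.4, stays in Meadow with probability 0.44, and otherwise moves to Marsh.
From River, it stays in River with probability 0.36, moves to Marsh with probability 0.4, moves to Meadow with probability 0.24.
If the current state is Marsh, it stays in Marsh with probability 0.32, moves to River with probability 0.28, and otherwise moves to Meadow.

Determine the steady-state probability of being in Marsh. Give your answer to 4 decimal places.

0.2908

Let the stationary distribution be π with π = πP and π_1 + π_2 + π_3 = 1.
π_1 = 0.44·π_1 + 0.24·π_2 + 0.4·π_3
π_2 = 0.4·π_1 + 0.36·π_2 + 0.28·π_3
Solving with the normalization constraint gives π = (0.3582, 0.3511, 0.2908).
So the stationary probability of Marsh is 0.2908.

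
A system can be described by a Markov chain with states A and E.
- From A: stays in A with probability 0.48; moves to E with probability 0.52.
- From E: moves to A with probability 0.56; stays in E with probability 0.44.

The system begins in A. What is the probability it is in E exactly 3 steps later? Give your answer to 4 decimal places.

Propagate the distribution vector 3 steps from A.
After 0 steps: (1.0000, 0.0000)
After 1 step: (0.4800, 0.5200)
After 2 steps: (0.5216, 0.4784)
After 3 steps: (0.5183, 0.4817)
P(in E after 3 steps) = 0.4817

0.4817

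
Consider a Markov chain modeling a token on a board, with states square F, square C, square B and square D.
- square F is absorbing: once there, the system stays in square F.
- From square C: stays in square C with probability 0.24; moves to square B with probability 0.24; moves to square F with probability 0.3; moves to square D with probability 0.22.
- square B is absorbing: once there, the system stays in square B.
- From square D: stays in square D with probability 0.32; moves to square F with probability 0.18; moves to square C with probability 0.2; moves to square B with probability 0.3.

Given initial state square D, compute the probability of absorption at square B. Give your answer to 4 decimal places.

0.5838

Let h(s) be the probability of absorption at square B starting from transient state s. Then h(square B) = 1 and h(square F) = 0. By first-step analysis:
h(square C) = 0.3·0 + 0.24·h(square C) + 0.24·1 + 0.22·h(square D)
h(square D) = 0.18·0 + 0.2·h(square C) + 0.3·1 + 0.32·h(square D)
Solving: h(square C) = 0.4848, h(square D) = 0.5838.
Starting from square D, the probability is 0.5838.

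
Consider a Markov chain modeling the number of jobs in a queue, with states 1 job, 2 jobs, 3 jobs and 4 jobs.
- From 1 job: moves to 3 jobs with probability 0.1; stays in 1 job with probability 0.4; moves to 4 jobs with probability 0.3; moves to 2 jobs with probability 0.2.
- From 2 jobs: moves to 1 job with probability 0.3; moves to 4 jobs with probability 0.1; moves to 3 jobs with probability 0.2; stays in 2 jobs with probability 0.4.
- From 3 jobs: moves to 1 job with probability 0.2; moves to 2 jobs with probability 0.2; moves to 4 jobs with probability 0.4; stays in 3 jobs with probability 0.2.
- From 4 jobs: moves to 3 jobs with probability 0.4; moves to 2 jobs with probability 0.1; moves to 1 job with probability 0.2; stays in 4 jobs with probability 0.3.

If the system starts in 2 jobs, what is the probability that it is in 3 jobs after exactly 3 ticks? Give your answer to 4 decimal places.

0.2180

Propagate the distribution vector 3 ticks from 2 jobs.
After 0 ticks: (0.0000, 1.0000, 0.0000, 0.0000)
After 1 tick: (0.3000, 0.4000, 0.2000, 0.1000)
After 2 ticks: (0.3000, 0.2700, 0.1900, 0.2400)
After 3 ticks: (0.2870, 0.2300, 0.2180, 0.2650)
P(in 3 jobs after 3 ticks) = 0.2180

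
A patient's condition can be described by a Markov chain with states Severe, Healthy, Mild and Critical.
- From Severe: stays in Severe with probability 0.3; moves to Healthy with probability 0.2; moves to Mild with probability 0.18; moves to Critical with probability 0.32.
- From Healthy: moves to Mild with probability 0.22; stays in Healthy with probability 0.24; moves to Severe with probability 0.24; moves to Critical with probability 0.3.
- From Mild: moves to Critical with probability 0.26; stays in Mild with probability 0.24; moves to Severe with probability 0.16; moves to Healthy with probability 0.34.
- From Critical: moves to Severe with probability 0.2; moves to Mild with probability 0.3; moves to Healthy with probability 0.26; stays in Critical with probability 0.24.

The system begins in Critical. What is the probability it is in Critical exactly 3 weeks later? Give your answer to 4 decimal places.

0.2782

Propagate the distribution vector 3 weeks from Critical.
After 0 weeks: (0.0000, 0.0000, 0.0000, 1.0000)
After 1 week: (0.2000, 0.2600, 0.3000, 0.2400)
After 2 weeks: (0.2184, 0.2668, 0.2372, 0.2776)
After 3 weeks: (0.2230, 0.2605, 0.2382, 0.2782)
P(in Critical after 3 weeks) = 0.2782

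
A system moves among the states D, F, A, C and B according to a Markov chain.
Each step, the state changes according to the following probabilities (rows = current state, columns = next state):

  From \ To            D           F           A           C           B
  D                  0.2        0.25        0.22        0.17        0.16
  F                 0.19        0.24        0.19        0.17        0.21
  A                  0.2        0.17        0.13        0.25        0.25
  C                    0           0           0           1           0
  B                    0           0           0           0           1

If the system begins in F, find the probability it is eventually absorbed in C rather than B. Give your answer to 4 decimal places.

Let h(s) be the probability of absorption at C starting from transient state s. Then h(C) = 1 and h(B) = 0. By first-step analysis:
h(D) = 0.2·h(D) + 0.25·h(F) + 0.22·h(A) + 0.17·1 + 0.16·0
h(F) = 0.19·h(D) + 0.24·h(F) + 0.19·h(A) + 0.17·1 + 0.21·0
h(A) = 0.2·h(D) + 0.17·h(F) + 0.13·h(A) + 0.25·1 + 0.25·0
Solving: h(D) = 0.4953, h(F) = 0.4708, h(A) = 0.4932.
Starting from F, the probability is 0.4708.

0.4708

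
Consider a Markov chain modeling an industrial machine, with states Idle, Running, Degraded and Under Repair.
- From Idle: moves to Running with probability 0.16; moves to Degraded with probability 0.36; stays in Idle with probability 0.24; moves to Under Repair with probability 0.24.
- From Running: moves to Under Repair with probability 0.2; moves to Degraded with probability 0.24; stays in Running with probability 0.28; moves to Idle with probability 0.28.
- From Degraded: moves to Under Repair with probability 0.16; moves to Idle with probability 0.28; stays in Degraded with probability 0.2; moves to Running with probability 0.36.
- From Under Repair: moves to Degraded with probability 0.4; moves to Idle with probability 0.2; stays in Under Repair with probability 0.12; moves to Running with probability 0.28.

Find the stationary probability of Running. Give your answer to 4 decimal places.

Let the stationary distribution be π with π = πP and π_1 + π_2 + π_3 + π_4 = 1.
π_1 = 0.24·π_1 + 0.28·π_2 + 0.28·π_3 + 0.2·π_4
π_2 = 0.16·π_1 + 0.28·π_2 + 0.36·π_3 + 0.28·π_4
π_3 = 0.36·π_1 + 0.24·π_2 + 0.2·π_3 + 0.4·π_4
Solving with the normalization constraint gives π = (0.2551, 0.2725, 0.2885, 0.1839).
So the stationary probability of Running is 0.2725.

0.2725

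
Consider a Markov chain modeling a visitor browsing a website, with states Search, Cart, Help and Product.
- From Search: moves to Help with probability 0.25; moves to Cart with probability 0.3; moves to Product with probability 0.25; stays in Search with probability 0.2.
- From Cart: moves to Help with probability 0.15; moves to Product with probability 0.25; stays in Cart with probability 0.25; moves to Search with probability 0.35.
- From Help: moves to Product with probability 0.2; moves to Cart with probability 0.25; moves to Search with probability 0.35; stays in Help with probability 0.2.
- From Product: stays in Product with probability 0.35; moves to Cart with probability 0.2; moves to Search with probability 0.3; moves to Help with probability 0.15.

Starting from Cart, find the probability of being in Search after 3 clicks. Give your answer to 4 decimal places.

Propagate the distribution vector 3 clicks from Cart.
After 0 clicks: (0.0000, 1.0000, 0.0000, 0.0000)
After 1 click: (0.3500, 0.2500, 0.1500, 0.2500)
After 2 clicks: (0.2850, 0.2550, 0.1925, 0.2675)
After 3 clicks: (0.2939, 0.2509, 0.1881, 0.2671)
P(in Search after 3 clicks) = 0.2939

0.2939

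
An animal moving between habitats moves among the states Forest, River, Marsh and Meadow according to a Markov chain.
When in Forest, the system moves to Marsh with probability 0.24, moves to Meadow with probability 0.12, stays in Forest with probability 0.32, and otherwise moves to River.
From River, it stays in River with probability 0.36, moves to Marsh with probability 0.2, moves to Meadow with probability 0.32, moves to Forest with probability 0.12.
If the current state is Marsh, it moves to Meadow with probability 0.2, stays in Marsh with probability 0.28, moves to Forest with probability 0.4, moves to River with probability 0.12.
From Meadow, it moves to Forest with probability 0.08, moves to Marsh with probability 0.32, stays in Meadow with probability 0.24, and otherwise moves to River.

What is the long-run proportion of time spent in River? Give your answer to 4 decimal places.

Let the stationary distribution be π with π = πP and π_1 + π_2 + π_3 + π_4 = 1.
π_1 = 0.32·π_1 + 0.12·π_2 + 0.4·π_3 + 0.08·π_4
π_2 = 0.32·π_1 + 0.36·π_2 + 0.12·π_3 + 0.36·π_4
π_3 = 0.24·π_1 + 0.2·π_2 + 0.28·π_3 + 0.32·π_4
Solving with the normalization constraint gives π = (0.2286, 0.2892, 0.2567, 0.2254).
So the stationary probability of River is 0.2892.

0.2892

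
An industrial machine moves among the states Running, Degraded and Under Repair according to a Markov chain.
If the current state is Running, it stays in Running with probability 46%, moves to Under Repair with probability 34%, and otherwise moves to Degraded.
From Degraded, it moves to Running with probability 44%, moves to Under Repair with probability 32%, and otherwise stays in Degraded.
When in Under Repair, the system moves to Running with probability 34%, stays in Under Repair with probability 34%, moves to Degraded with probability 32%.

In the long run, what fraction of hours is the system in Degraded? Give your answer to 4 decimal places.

Let the stationary distribution be π with π = πP and π_1 + π_2 + π_3 = 1.
π_1 = 0.46·π_1 + 0.44·π_2 + 0.34·π_3
π_2 = 0.2·π_1 + 0.24·π_2 + 0.32·π_3
Solving with the normalization constraint gives π = (0.4148, 0.2502, 0.3350).
So the stationary probability of Degraded is 0.2502.

0.2502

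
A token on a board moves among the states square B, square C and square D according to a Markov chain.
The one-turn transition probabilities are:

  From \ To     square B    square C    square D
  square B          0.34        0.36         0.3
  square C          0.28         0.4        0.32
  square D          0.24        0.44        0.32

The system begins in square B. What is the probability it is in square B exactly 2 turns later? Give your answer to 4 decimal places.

0.2884

Sum over the intermediate state after 1 turn:
P = P(square B→square B)·P(square B→square B) + P(square B→square C)·P(square C→square B) + P(square B→square D)·P(square D→square B)
  = 0.34×0.34 + 0.36×0.28 + 0.3×0.24
  = 0.1156 + 0.1008 + 0.0720 = 0.2884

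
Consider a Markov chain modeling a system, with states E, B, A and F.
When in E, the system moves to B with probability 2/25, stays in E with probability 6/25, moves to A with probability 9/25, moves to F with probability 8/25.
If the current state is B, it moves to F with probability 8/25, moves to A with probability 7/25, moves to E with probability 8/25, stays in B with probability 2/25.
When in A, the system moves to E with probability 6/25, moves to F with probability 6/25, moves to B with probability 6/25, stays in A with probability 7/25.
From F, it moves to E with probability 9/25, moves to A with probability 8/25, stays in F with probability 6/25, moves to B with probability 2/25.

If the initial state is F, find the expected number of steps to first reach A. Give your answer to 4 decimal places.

3.0345

Let t(s) be the expected number of steps to first reach A from state s, with t(A) = 0. Conditioning on the first step:
t(E) = 1 + 0.24·t(E) + 0.08·t(B) + 0.32·t(F)
t(B) = 1 + 0.32·t(E) + 0.08·t(B) + 0.32·t(F)
t(F) = 1 + 0.36·t(E) + 0.08·t(B) + 0.24·t(F)
Solving: t(E) = 2.9261, t(B) = 3.1602, t(F) = 3.0345.
Expected steps from F to A: 3.0345.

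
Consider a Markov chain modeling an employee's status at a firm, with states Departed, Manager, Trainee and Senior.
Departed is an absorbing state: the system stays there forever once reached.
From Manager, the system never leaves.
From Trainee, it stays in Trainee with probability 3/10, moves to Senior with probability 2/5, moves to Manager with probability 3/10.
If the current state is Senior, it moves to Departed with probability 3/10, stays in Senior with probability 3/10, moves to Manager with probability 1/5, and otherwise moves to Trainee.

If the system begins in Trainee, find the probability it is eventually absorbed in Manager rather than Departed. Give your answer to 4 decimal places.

0.7073

Let h(s) be the probability of absorption at Manager starting from transient state s. Then h(Manager) = 1 and h(Departed) = 0. By first-step analysis:
h(Trainee) = 0.3·1 + 0.3·h(Trainee) + 0.4·h(Senior)
h(Senior) = 0.3·0 + 0.2·1 + 0.2·h(Trainee) + 0.3·h(Senior)
Solving: h(Trainee) = 0.7073, h(Senior) = 0.4878.
Starting from Trainee, the probability is 0.7073.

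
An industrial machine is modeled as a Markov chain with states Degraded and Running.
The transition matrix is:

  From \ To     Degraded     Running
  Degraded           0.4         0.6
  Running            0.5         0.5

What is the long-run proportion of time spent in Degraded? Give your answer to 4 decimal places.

0.4545

Let the stationary distribution be π with π = πP and π_1 + π_2 = 1.
π_1 = 0.4·π_1 + 0.5·π_2
Solving with the normalization constraint gives π = (0.4545, 0.5455).
So the stationary probability of Degraded is 0.4545.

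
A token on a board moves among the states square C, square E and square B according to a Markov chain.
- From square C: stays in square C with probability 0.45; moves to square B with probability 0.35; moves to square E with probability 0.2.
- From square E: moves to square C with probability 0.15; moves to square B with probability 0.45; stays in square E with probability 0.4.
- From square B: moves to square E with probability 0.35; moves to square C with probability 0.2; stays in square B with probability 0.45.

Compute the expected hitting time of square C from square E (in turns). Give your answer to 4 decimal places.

Let t(s) be the expected number of turns to first reach square C from state s, with t(square C) = 0. Conditioning on the first turn:
t(square E) = 1 + 0.4·t(square E) + 0.45·t(square B)
t(square B) = 1 + 0.35·t(square E) + 0.45·t(square B)
Solving: t(square E) = 5.7971, t(square B) = 5.5072.
Expected turns from square E to square C: 5.7971.

5.7971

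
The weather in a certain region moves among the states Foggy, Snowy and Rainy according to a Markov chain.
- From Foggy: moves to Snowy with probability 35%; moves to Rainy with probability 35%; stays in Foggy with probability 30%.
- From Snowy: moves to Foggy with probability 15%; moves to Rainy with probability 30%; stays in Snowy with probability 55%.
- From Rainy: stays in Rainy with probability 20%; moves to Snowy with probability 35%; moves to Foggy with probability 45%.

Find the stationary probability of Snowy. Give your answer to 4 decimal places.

Let the stationary distribution be π with π = πP and π_1 + π_2 + π_3 = 1.
π_1 = 0.3·π_1 + 0.15·π_2 + 0.45·π_3
π_2 = 0.35·π_1 + 0.55·π_2 + 0.35·π_3
Solving with the normalization constraint gives π = (0.2772, 0.4375, 0.2853).
So the stationary probability of Snowy is 0.4375.

0.4375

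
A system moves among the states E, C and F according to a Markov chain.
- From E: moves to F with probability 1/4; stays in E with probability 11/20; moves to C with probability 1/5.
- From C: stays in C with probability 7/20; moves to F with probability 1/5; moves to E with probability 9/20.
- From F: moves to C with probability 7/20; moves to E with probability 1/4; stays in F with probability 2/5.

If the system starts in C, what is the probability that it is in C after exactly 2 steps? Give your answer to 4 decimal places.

Sum over the intermediate state after 1 step:
P = P(C→E)·P(E→C) + P(C→C)·P(C→C) + P(C→F)·P(F→C)
  = 0.45×0.2 + 0.35×0.35 + 0.2×0.35
  = 0.0900 + 0.1225 + 0.0700 = 0.2825

0.2825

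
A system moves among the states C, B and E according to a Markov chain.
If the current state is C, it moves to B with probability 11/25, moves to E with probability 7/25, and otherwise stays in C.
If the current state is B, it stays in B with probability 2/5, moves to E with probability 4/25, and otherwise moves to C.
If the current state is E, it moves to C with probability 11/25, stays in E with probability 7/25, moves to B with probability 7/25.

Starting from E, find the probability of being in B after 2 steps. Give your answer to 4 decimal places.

Sum over the intermediate state after 1 step:
P = P(E→C)·P(C→B) + P(E→B)·P(B→B) + P(E→E)·P(E→B)
  = 0.44×0.44 + 0.28×0.4 + 0.28×0.28
  = 0.1936 + 0.1120 + 0.0784 = 0.3840

0.3840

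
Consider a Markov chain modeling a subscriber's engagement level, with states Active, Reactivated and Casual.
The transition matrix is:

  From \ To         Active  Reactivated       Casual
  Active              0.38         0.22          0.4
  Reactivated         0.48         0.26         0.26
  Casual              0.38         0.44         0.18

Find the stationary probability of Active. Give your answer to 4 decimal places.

0.4097

Let the stationary distribution be π with π = πP and π_1 + π_2 + π_3 = 1.
π_1 = 0.38·π_1 + 0.48·π_2 + 0.38·π_3
π_2 = 0.22·π_1 + 0.26·π_2 + 0.44·π_3
Solving with the normalization constraint gives π = (0.4097, 0.2965, 0.2938).
So the stationary probability of Active is 0.4097.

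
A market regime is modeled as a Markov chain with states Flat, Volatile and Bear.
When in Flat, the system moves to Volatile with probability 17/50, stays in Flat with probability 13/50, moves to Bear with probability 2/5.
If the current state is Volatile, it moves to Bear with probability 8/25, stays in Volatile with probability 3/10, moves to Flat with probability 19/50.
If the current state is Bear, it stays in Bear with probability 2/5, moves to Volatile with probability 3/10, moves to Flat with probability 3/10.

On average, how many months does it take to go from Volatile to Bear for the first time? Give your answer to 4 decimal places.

2.8807

Let t(s) be the expected number of months to first reach Bear from state s, with t(Bear) = 0. Conditioning on the first month:
t(Flat) = 1 + 0.26·t(Flat) + 0.34·t(Volatile)
t(Volatile) = 1 + 0.38·t(Flat) + 0.3·t(Volatile)
Solving: t(Flat) = 2.6749, t(Volatile) = 2.8807.
Expected months from Volatile to Bear: 2.8807.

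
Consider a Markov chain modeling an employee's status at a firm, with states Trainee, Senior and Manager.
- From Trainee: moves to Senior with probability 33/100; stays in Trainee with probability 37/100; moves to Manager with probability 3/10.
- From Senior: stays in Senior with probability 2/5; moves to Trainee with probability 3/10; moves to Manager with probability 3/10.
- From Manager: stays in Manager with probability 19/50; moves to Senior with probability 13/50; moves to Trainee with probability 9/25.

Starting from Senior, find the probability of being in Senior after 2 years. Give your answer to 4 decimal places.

Sum over the intermediate state after 1 year:
P = P(Senior→Trainee)·P(Trainee→Senior) + P(Senior→Senior)·P(Senior→Senior) + P(Senior→Manager)·P(Manager→Senior)
  = 0.3×0.33 + 0.4×0.4 + 0.3×0.26
  = 0.0990 + 0.1600 + 0.0780 = 0.3370

0.3370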